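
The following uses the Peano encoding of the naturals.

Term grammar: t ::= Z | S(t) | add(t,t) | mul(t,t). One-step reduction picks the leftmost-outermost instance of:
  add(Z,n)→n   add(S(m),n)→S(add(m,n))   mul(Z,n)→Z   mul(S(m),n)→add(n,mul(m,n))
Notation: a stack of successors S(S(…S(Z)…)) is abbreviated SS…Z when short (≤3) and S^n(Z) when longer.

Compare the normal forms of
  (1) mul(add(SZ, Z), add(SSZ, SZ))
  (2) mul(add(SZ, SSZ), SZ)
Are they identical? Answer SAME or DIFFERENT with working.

Term A:
  start: mul(add(SZ, Z), add(SSZ, SZ))
  [1] mul(S(add(Z, Z)), add(SSZ, SZ))
  [2] add(add(SSZ, SZ), mul(add(Z, Z), add(SSZ, SZ)))
  [3] add(S(add(SZ, SZ)), mul(add(Z, Z), add(SSZ, SZ)))
  [4] S(add(add(SZ, SZ), mul(add(Z, Z), add(SSZ, SZ))))
  [5] S(add(S(add(Z, SZ)), mul(add(Z, Z), add(SSZ, SZ))))
  [6] S(S(add(add(Z, SZ), mul(add(Z, Z), add(SSZ, SZ)))))
  [7] S(S(add(SZ, mul(add(Z, Z), add(SSZ, SZ)))))
  [8] S(S(S(add(Z, mul(add(Z, Z), add(SSZ, SZ))))))
  [9] S(S(S(mul(add(Z, Z), add(SSZ, SZ)))))
  [10] S(S(S(mul(Z, add(SSZ, SZ)))))
  [11] SSSZ

Term B:
  start: mul(add(SZ, SSZ), SZ)
  [1] mul(S(add(Z, SSZ)), SZ)
  [2] add(SZ, mul(add(Z, SSZ), SZ))
  [3] S(add(Z, mul(add(Z, SSZ), SZ)))
  [4] S(mul(add(Z, SSZ), SZ))
  [5] S(mul(SSZ, SZ))
  [6] S(add(SZ, mul(SZ, SZ)))
  [7] S(S(add(Z, mul(SZ, SZ))))
  [8] S(S(mul(SZ, SZ)))
  [9] S(S(add(SZ, mul(Z, SZ))))
  [10] S(S(S(add(Z, mul(Z, SZ)))))
  [11] S(S(S(mul(Z, SZ))))
  [12] SSSZ

Answer: SAME — A ⇓ SSSZ, B ⇓ SSSZ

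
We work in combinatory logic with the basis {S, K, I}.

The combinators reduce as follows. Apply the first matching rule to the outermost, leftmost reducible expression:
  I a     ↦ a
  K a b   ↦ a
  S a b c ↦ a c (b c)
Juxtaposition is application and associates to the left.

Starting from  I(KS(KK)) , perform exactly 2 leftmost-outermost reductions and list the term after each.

  start: I(KS(KK))
  →1  KS(KK)
  →2  S

Answer: after 2 steps: S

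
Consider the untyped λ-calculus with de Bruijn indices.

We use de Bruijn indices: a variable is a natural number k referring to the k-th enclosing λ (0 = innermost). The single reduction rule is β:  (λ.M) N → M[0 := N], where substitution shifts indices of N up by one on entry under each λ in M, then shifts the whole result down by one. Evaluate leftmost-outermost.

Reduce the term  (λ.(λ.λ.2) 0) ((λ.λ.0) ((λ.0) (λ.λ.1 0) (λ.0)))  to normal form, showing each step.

Answer: normal form = λ.λ.0  (in 3 steps)

Reduction:
  start: (λ.(λ.λ.2) 0) ((λ.λ.0) ((λ.0) (λ.λ.1 0) (λ.0)))
  step 1: (λ.λ.(λ.λ.0) ((λ.0) (λ.λ.1 0) (λ.0))) ((λ.λ.0) ((λ.0) (λ.λ.1 0) (λ.0)))
  step 2: λ.(λ.λ.0) ((λ.0) (λ.λ.1 0) (λ.0))
  step 3: λ.λ.0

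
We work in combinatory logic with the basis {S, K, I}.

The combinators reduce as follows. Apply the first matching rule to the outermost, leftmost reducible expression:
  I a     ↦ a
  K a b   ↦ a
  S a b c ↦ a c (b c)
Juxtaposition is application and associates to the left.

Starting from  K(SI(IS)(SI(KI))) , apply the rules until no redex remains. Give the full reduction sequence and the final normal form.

Answer: normal form = K(S(SI(KI))I)  (in 6 steps)

Working:
  start: K(SI(IS)(SI(KI)))
  →1  K(I(SI(KI))(IS(SI(KI))))
  →2  K(SI(KI)(IS(SI(KI))))
  →3  K(I(IS(SI(KI)))(KI(IS(SI(KI)))))
  →4  K(IS(SI(KI))(KI(IS(SI(KI)))))
  →5  K(S(SI(KI))(KI(IS(SI(KI)))))
  →6  K(S(SI(KI))I)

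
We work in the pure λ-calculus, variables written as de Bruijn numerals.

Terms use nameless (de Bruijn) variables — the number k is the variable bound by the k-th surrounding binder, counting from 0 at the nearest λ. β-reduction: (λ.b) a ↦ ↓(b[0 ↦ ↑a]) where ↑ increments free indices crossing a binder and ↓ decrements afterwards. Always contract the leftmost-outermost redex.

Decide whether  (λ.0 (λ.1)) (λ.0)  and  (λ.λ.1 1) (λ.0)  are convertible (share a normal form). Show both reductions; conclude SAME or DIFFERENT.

Term A:
  start: (λ.0 (λ.1)) (λ.0)
  →1  (λ.0) (λ.λ.0)
  →2  λ.λ.0

Term B:
  start: (λ.λ.1 1) (λ.0)
  →1  λ.(λ.0) (λ.0)
  →2  λ.λ.0

Answer: SAME — A ⇓ λ.λ.0, B ⇓ λ.λ.0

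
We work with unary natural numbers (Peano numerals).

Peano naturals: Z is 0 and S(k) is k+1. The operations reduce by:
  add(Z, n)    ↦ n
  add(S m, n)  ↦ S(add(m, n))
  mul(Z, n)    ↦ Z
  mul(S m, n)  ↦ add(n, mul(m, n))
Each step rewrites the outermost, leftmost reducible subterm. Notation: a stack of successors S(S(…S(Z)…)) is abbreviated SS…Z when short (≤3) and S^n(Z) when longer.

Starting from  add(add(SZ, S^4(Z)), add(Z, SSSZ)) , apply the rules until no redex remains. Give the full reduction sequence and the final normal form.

  start: add(add(SZ, S^4(Z)), add(Z, SSSZ))
  [1] add(S(add(Z, S^4(Z))), add(Z, SSSZ))
  [2] S(add(add(Z, S^4(Z)), add(Z, SSSZ)))
  [3] S(add(S^4(Z), add(Z, SSSZ)))
  [4] S(S(add(SSSZ, add(Z, SSSZ))))
  [5] S(S(S(add(SSZ, add(Z, SSSZ)))))
  [6] S(S(S(S(add(SZ, add(Z, SSSZ))))))
  [7] S(S(S(S(S(add(Z, add(Z, SSSZ)))))))
  [8] S(S(S(S(S(add(Z, SSSZ))))))
  [9] S^8(Z)

Answer: normal form = S^8(Z)  (in 9 steps)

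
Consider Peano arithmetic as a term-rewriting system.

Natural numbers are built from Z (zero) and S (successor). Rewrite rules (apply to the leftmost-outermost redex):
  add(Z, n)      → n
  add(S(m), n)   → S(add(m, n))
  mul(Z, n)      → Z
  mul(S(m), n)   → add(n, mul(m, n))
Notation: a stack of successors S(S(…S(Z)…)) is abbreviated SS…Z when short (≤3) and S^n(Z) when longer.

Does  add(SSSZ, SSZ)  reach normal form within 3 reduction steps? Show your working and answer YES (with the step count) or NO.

  start: add(SSSZ, SSZ)
  step 1: S(add(SSZ, SSZ))
  step 2: S(S(add(SZ, SSZ)))
  step 3: S(S(S(add(Z, SSZ))))

Answer: NO — after 3 steps the term is S(S(S(add(Z, SSZ)))), not yet normal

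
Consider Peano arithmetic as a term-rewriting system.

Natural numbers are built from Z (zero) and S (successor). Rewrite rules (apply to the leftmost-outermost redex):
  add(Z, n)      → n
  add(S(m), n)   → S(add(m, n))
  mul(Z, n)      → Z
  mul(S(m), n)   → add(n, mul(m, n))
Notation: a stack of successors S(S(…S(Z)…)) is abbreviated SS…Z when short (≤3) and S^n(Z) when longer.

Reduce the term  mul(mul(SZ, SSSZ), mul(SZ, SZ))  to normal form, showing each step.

Answer: normal form = SSSZ  (in 28 steps)

Derivation:
  start: mul(mul(SZ, SSSZ), mul(SZ, SZ))
  [1] mul(add(SSSZ, mul(Z, SSSZ)), mul(SZ, SZ))
  [2] mul(S(add(SSZ, mul(Z, SSSZ))), mul(SZ, SZ))
  [3] add(mul(SZ, SZ), mul(add(SSZ, mul(Z, SSSZ)), mul(SZ, SZ)))
  [4] add(add(SZ, mul(Z, SZ)), mul(add(SSZ, mul(Z, SSSZ)), mul(SZ, SZ)))
  [5] add(S(add(Z, mul(Z, SZ))), mul(add(SSZ, mul(Z, SSSZ)), mul(SZ, SZ)))
  [6] S(add(add(Z, mul(Z, SZ)), mul(add(SSZ, mul(Z, SSSZ)), mul(SZ, SZ))))
  [7] S(add(mul(Z, SZ), mul(add(SSZ, mul(Z, SSSZ)), mul(SZ, SZ))))
  [8] S(add(Z, mul(add(SSZ, mul(Z, SSSZ)), mul(SZ, SZ))))
  [9] S(mul(add(SSZ, mul(Z, SSSZ)), mul(SZ, SZ)))
  [10] S(mul(S(add(SZ, mul(Z, SSSZ))), mul(SZ, SZ)))
  [11] S(add(mul(SZ, SZ), mul(add(SZ, mul(Z, SSSZ)), mul(SZ, SZ))))
  [12] S(add(add(SZ, mul(Z, SZ)), mul(add(SZ, mul(Z, SSSZ)), mul(SZ, SZ))))
  [13] S(add(S(add(Z, mul(Z, SZ))), mul(add(SZ, mul(Z, SSSZ)), mul(SZ, SZ))))
  [14] S(S(add(add(Z, mul(Z, SZ)), mul(add(SZ, mul(Z, SSSZ)), mul(SZ, SZ)))))
  [15] S(S(add(mul(Z, SZ), mul(add(SZ, mul(Z, SSSZ)), mul(SZ, SZ)))))
  [16] S(S(add(Z, mul(add(SZ, mul(Z, SSSZ)), mul(SZ, SZ)))))
  [17] S(S(mul(add(SZ, mul(Z, SSSZ)), mul(SZ, SZ))))
  [18] S(S(mul(S(add(Z, mul(Z, SSSZ))), mul(SZ, SZ))))
  [19] S(S(add(mul(SZ, SZ), mul(add(Z, mul(Z, SSSZ)), mul(SZ, SZ)))))
  [20] S(S(add(add(SZ, mul(Z, SZ)), mul(add(Z, mul(Z, SSSZ)), mul(SZ, SZ)))))
  [21] S(S(add(S(add(Z, mul(Z, SZ))), mul(add(Z, mul(Z, SSSZ)), mul(SZ, SZ)))))
  [22] S(S(S(add(add(Z, mul(Z, SZ)), mul(add(Z, mul(Z, SSSZ)), mul(SZ, SZ))))))
  [23] S(S(S(add(mul(Z, SZ), mul(add(Z, mul(Z, SSSZ)), mul(SZ, SZ))))))
  [24] S(S(S(add(Z, mul(add(Z, mul(Z, SSSZ)), mul(SZ, SZ))))))
  [25] S(S(S(mul(add(Z, mul(Z, SSSZ)), mul(SZ, SZ)))))
  [26] S(S(S(mul(mul(Z, SSSZ), mul(SZ, SZ)))))
  [27] S(S(S(mul(Z, mul(SZ, SZ)))))
  [28] SSSZ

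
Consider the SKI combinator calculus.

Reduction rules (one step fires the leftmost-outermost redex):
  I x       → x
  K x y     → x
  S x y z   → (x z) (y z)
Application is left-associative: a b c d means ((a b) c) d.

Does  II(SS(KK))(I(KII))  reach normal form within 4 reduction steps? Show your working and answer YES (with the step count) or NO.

  start: II(SS(KK))(I(KII))
  [1] I(SS(KK))(I(KII))
  [2] SS(KK)(I(KII))
  [3] S(I(KII))(KK(I(KII)))
  [4] S(KII)(KK(I(KII)))

Answer: NO — after 4 steps the term is S(KII)(KK(I(KII))), not yet normal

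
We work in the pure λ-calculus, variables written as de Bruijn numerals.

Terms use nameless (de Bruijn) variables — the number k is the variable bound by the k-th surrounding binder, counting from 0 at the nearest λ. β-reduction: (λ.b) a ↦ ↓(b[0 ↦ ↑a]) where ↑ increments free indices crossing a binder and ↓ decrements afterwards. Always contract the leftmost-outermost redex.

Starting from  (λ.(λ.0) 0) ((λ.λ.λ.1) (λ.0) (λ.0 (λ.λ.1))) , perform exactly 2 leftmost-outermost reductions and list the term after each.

Answer: after 2 steps: (λ.λ.λ.1) (λ.0) (λ.0 (λ.λ.1))

Derivation:
  start: (λ.(λ.0) 0) ((λ.λ.λ.1) (λ.0) (λ.0 (λ.λ.1)))
  →1  (λ.0) ((λ.λ.λ.1) (λ.0) (λ.0 (λ.λ.1)))
  →2  (λ.λ.λ.1) (λ.0) (λ.0 (λ.λ.1))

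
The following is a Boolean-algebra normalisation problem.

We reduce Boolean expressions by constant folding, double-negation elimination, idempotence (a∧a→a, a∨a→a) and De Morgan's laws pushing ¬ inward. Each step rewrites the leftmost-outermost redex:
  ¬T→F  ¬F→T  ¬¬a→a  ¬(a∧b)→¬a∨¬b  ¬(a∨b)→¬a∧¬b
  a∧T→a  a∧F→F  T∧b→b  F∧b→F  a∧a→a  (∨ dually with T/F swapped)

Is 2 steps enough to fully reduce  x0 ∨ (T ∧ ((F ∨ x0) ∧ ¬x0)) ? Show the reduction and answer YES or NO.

  start: x0 ∨ (T ∧ ((F ∨ x0) ∧ ¬x0))
  [1] x0 ∨ ((F ∨ x0) ∧ ¬x0)
  [2] x0 ∨ (x0 ∧ ¬x0)

Answer: YES — reaches normal form x0 ∨ (x0 ∧ ¬x0) in 2 ≤ 2 steps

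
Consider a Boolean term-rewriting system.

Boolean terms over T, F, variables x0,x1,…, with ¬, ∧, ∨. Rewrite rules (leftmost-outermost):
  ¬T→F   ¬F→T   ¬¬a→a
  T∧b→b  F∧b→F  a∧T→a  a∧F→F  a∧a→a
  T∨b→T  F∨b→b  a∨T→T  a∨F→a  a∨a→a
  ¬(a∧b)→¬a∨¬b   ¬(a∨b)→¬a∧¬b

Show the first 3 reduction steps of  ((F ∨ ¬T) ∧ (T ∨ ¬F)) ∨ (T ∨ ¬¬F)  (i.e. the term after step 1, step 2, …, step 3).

  start: ((F ∨ ¬T) ∧ (T ∨ ¬F)) ∨ (T ∨ ¬¬F)
  step 1: (¬T ∧ (T ∨ ¬F)) ∨ (T ∨ ¬¬F)
  step 2: (F ∧ (T ∨ ¬F)) ∨ (T ∨ ¬¬F)
  step 3: F ∨ (T ∨ ¬¬F)

Answer: after 3 steps: F ∨ (T ∨ ¬¬F)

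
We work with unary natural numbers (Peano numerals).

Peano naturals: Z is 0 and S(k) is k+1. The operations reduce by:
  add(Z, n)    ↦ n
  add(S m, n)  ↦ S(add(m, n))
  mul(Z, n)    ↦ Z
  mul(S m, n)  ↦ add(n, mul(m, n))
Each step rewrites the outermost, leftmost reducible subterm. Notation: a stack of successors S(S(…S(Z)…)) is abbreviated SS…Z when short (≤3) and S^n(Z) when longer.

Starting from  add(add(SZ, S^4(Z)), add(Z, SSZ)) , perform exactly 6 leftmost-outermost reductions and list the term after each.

  start: add(add(SZ, S^4(Z)), add(Z, SSZ))
  [1] add(S(add(Z, S^4(Z))), add(Z, SSZ))
  [2] S(add(add(Z, S^4(Z)), add(Z, SSZ)))
  [3] S(add(S^4(Z), add(Z, SSZ)))
  [4] S(S(add(SSSZ, add(Z, SSZ))))
  [5] S(S(S(add(SSZ, add(Z, SSZ)))))
  [6] S(S(S(S(add(SZ, add(Z, SSZ))))))

Answer: after 6 steps: S(S(S(S(add(SZ, add(Z, SSZ))))))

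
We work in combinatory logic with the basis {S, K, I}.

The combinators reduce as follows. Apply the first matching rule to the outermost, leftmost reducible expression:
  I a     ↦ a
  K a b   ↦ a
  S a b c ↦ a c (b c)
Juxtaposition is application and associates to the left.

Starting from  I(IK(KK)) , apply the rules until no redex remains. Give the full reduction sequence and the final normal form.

  start: I(IK(KK))
  [1] IK(KK)
  [2] K(KK)

Answer: normal form = K(KK)  (in 2 steps)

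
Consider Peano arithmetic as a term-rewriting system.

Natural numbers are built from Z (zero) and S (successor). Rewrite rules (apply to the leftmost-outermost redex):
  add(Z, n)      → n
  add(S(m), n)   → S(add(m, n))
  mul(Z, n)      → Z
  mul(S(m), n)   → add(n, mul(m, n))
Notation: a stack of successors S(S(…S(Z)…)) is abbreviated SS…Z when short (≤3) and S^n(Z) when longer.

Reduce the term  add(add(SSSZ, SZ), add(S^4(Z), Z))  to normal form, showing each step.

Answer: normal form = S^8(Z)  (in 14 steps)

Working:
  start: add(add(SSSZ, SZ), add(S^4(Z), Z))
  →1  add(S(add(SSZ, SZ)), add(S^4(Z), Z))
  →2  S(add(add(SSZ, SZ), add(S^4(Z), Z)))
  →3  S(add(S(add(SZ, SZ)), add(S^4(Z), Z)))
  →4  S(S(add(add(SZ, SZ), add(S^4(Z), Z))))
  →5  S(S(add(S(add(Z, SZ)), add(S^4(Z), Z))))
  →6  S(S(S(add(add(Z, SZ), add(S^4(Z), Z)))))
  →7  S(S(S(add(SZ, add(S^4(Z), Z)))))
  →8  S(S(S(S(add(Z, add(S^4(Z), Z))))))
  →9  S(S(S(S(add(S^4(Z), Z)))))
  →10  S(S(S(S(S(add(SSSZ, Z))))))
  →11  S(S(S(S(S(S(add(SSZ, Z)))))))
  →12  S(S(S(S(S(S(S(add(SZ, Z))))))))
  →13  S(S(S(S(S(S(S(S(add(Z, Z)))))))))
  →14  S^8(Z)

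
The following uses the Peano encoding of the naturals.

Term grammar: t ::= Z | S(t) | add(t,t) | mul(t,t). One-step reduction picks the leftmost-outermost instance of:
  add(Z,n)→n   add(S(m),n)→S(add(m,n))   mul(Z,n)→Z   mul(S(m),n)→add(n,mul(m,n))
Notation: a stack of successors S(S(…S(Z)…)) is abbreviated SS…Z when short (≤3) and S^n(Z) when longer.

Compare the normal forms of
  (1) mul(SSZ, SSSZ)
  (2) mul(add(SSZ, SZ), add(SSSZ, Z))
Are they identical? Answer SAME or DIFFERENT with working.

Term A:
  start: mul(SSZ, SSSZ)
  [1] add(SSSZ, mul(SZ, SSSZ))
  [2] S(add(SSZ, mul(SZ, SSSZ)))
  [3] S(S(add(SZ, mul(SZ, SSSZ))))
  [4] S(S(S(add(Z, mul(SZ, SSSZ)))))
  [5] S(S(S(mul(SZ, SSSZ))))
  [6] S(S(S(add(SSSZ, mul(Z, SSSZ)))))
  [7] S(S(S(S(add(SSZ, mul(Z, SSSZ))))))
  [8] S(S(S(S(S(add(SZ, mul(Z, SSSZ)))))))
  [9] S(S(S(S(S(S(add(Z, mul(Z, SSSZ))))))))
  [10] S(S(S(S(S(S(mul(Z, SSSZ)))))))
  [11] S^6(Z)

Term B:
  start: mul(add(SSZ, SZ), add(SSSZ, Z))
  [1] mul(S(add(SZ, SZ)), add(SSSZ, Z))
  [2] add(add(SSSZ, Z), mul(add(SZ, SZ), add(SSSZ, Z)))
  [3] add(S(add(SSZ, Z)), mul(add(SZ, SZ), add(SSSZ, Z)))
  [4] S(add(add(SSZ, Z), mul(add(SZ, SZ), add(SSSZ, Z))))
  [5] S(add(S(add(SZ, Z)), mul(add(SZ, SZ), add(SSSZ, Z))))
  [6] S(S(add(add(SZ, Z), mul(add(SZ, SZ), add(SSSZ, Z)))))
  [7] S(S(add(S(add(Z, Z)), mul(add(SZ, SZ), add(SSSZ, Z)))))
  [8] S(S(S(add(add(Z, Z), mul(add(SZ, SZ), add(SSSZ, Z))))))
  [9] S(S(S(add(Z, mul(add(SZ, SZ), add(SSSZ, Z))))))
  [10] S(S(S(mul(add(SZ, SZ), add(SSSZ, Z)))))
  [11] S(S(S(mul(S(add(Z, SZ)), add(SSSZ, Z)))))
  [12] S(S(S(add(add(SSSZ, Z), mul(add(Z, SZ), add(SSSZ, Z))))))
  [13] S(S(S(add(S(add(SSZ, Z)), mul(add(Z, SZ), add(SSSZ, Z))))))
  [14] S(S(S(S(add(add(SSZ, Z), mul(add(Z, SZ), add(SSSZ, Z)))))))
  [15] S(S(S(S(add(S(add(SZ, Z)), mul(add(Z, SZ), add(SSSZ, Z)))))))
  [16] S(S(S(S(S(add(add(SZ, Z), mul(add(Z, SZ), add(SSSZ, Z))))))))
  [17] S(S(S(S(S(add(S(add(Z, Z)), mul(add(Z, SZ), add(SSSZ, Z))))))))
  [18] S(S(S(S(S(S(add(add(Z, Z), mul(add(Z, SZ), add(SSSZ, Z)))))))))
  [19] S(S(S(S(S(S(add(Z, mul(add(Z, SZ), add(SSSZ, Z)))))))))
  [20] S(S(S(S(S(S(mul(add(Z, SZ), add(SSSZ, Z))))))))
  [21] S(S(S(S(S(S(mul(SZ, add(SSSZ, Z))))))))
  [22] S(S(S(S(S(S(add(add(SSSZ, Z), mul(Z, add(SSSZ, Z)))))))))
  [23] S(S(S(S(S(S(add(S(add(SSZ, Z)), mul(Z, add(SSSZ, Z)))))))))
  [24] S(S(S(S(S(S(S(add(add(SSZ, Z), mul(Z, add(SSSZ, Z))))))))))
  [25] S(S(S(S(S(S(S(add(S(add(SZ, Z)), mul(Z, add(SSSZ, Z))))))))))
  [26] S(S(S(S(S(S(S(S(add(add(SZ, Z), mul(Z, add(SSSZ, Z)))))))))))
  [27] S(S(S(S(S(S(S(S(add(S(add(Z, Z)), mul(Z, add(SSSZ, Z)))))))))))
  [28] S(S(S(S(S(S(S(S(S(add(add(Z, Z), mul(Z, add(SSSZ, Z))))))))))))
  [29] S(S(S(S(S(S(S(S(S(add(Z, mul(Z, add(SSSZ, Z))))))))))))
  [30] S(S(S(S(S(S(S(S(S(mul(Z, add(SSSZ, Z)))))))))))
  [31] S^9(Z)

Answer: DIFFERENT — A ⇓ S^6(Z), B ⇓ S^9(Z)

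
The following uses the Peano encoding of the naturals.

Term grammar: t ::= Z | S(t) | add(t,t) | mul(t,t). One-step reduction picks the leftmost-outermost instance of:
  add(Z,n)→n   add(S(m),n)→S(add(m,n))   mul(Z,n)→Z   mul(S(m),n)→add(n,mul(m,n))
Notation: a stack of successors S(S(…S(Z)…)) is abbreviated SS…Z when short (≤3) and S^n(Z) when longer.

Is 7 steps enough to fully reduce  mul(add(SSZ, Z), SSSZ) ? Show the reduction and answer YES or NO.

Answer: NO — after 7 steps the term is S(S(S(mul(S(add(Z, Z)), SSSZ)))), not yet normal

Reduction:
  start: mul(add(SSZ, Z), SSSZ)
  [1] mul(S(add(SZ, Z)), SSSZ)
  [2] add(SSSZ, mul(add(SZ, Z), SSSZ))
  [3] S(add(SSZ, mul(add(SZ, Z), SSSZ)))
  [4] S(S(add(SZ, mul(add(SZ, Z), SSSZ))))
  [5] S(S(S(add(Z, mul(add(SZ, Z), SSSZ)))))
  [6] S(S(S(mul(add(SZ, Z), SSSZ))))
  [7] S(S(S(mul(S(add(Z, Z)), SSSZ))))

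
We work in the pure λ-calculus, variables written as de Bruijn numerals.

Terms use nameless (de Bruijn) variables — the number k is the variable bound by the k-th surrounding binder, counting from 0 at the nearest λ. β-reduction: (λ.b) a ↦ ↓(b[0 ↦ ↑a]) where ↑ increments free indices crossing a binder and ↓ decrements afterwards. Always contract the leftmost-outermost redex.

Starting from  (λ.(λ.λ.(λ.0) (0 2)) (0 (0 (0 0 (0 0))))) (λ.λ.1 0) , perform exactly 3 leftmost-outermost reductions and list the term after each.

  start: (λ.(λ.λ.(λ.0) (0 2)) (0 (0 (0 0 (0 0))))) (λ.λ.1 0)
  step 1: (λ.λ.(λ.0) (0 (λ.λ.1 0))) ((λ.λ.1 0) ((λ.λ.1 0) ((λ.λ.1 0) (λ.λ.1 0) ((λ.λ.1 0) (λ.λ.1 0)))))
  step 2: λ.(λ.0) (0 (λ.λ.1 0))
  step 3: λ.0 (λ.λ.1 0)

Answer: after 3 steps: λ.0 (λ.λ.1 0)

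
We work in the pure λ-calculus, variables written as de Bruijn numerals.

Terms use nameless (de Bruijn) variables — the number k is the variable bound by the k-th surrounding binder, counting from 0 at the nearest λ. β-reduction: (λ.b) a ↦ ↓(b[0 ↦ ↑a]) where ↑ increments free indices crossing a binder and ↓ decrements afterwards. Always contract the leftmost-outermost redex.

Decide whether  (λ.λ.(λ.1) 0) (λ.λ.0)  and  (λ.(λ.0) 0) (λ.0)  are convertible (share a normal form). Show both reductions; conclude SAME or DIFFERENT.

Answer: SAME — A ⇓ λ.0, B ⇓ λ.0

Working:
Term A:
  start: (λ.λ.(λ.1) 0) (λ.λ.0)
  step 1: λ.(λ.1) 0
  step 2: λ.0

Term B:
  start: (λ.(λ.0) 0) (λ.0)
  step 1: (λ.0) (λ.0)
  step 2: λ.0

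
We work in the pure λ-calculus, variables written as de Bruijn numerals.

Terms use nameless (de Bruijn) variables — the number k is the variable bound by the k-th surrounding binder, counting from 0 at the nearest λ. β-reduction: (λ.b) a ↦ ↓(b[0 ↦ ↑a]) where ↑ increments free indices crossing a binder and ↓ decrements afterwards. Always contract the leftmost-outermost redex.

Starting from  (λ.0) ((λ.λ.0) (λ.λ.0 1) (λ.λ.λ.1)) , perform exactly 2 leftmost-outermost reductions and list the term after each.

Answer: after 2 steps: (λ.0) (λ.λ.λ.1)

Working:
  start: (λ.0) ((λ.λ.0) (λ.λ.0 1) (λ.λ.λ.1))
  [1] (λ.λ.0) (λ.λ.0 1) (λ.λ.λ.1)
  [2] (λ.0) (λ.λ.λ.1)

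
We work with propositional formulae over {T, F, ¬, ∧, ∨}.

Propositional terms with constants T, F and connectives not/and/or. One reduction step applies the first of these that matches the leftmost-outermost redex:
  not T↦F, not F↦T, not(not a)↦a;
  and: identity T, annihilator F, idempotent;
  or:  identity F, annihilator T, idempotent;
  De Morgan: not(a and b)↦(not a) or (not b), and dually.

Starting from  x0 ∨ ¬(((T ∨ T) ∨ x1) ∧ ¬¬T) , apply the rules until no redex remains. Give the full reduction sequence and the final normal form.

Answer: normal form = x0  (in 10 steps)

Working:
  start: x0 ∨ ¬(((T ∨ T) ∨ x1) ∧ ¬¬T)
  [1] x0 ∨ (¬((T ∨ T) ∨ x1) ∨ ¬¬¬T)
  [2] x0 ∨ ((¬(T ∨ T) ∧ ¬x1) ∨ ¬¬¬T)
  [3] x0 ∨ (((¬T ∧ ¬T) ∧ ¬x1) ∨ ¬¬¬T)
  [4] x0 ∨ ((¬T ∧ ¬x1) ∨ ¬¬¬T)
  [5] x0 ∨ ((F ∧ ¬x1) ∨ ¬¬¬T)
  [6] x0 ∨ (F ∨ ¬¬¬T)
  [7] x0 ∨ ¬¬¬T
  [8] x0 ∨ ¬T
  [9] x0 ∨ F
  [10] x0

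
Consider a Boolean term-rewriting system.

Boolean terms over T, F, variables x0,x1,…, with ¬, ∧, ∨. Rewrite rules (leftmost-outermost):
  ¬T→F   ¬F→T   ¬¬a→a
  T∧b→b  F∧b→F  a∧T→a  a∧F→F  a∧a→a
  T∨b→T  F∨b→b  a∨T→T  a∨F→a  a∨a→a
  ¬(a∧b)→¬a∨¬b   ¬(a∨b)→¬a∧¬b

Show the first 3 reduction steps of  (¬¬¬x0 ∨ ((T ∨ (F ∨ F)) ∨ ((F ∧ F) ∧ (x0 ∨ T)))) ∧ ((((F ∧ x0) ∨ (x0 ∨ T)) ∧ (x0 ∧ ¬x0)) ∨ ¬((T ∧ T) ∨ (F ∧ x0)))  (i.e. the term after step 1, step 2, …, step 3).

  start: (¬¬¬x0 ∨ ((T ∨ (F ∨ F)) ∨ ((F ∧ F) ∧ (x0 ∨ T)))) ∧ ((((F ∧ x0) ∨ (x0 ∨ T)) ∧ (x0 ∧ ¬x0)) ∨ ¬((T ∧ T) ∨ (F ∧ x0)))
  →1  (¬x0 ∨ ((T ∨ (F ∨ F)) ∨ ((F ∧ F) ∧ (x0 ∨ T)))) ∧ ((((F ∧ x0) ∨ (x0 ∨ T)) ∧ (x0 ∧ ¬x0)) ∨ ¬((T ∧ T) ∨ (F ∧ x0)))
  →2  (¬x0 ∨ (T ∨ ((F ∧ F) ∧ (x0 ∨ T)))) ∧ ((((F ∧ x0) ∨ (x0 ∨ T)) ∧ (x0 ∧ ¬x0)) ∨ ¬((T ∧ T) ∨ (F ∧ x0)))
  →3  (¬x0 ∨ T) ∧ ((((F ∧ x0) ∨ (x0 ∨ T)) ∧ (x0 ∧ ¬x0)) ∨ ¬((T ∧ T) ∨ (F ∧ x0)))

Answer: after 3 steps: (¬x0 ∨ T) ∧ ((((F ∧ x0) ∨ (x0 ∨ T)) ∧ (x0 ∧ ¬x0)) ∨ ¬((T ∧ T) ∨ (F ∧ x0)))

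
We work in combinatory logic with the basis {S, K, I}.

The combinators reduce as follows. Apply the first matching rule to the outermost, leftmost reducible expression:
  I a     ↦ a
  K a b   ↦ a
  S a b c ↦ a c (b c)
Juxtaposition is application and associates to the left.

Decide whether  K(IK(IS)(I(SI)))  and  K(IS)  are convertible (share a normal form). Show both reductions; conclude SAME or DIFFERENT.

Term A:
  start: K(IK(IS)(I(SI)))
  step 1: K(K(IS)(I(SI)))
  step 2: K(IS)
  step 3: KS

Term B:
  start: K(IS)
  step 1: KS

Answer: SAME — A ⇓ KS, B ⇓ KS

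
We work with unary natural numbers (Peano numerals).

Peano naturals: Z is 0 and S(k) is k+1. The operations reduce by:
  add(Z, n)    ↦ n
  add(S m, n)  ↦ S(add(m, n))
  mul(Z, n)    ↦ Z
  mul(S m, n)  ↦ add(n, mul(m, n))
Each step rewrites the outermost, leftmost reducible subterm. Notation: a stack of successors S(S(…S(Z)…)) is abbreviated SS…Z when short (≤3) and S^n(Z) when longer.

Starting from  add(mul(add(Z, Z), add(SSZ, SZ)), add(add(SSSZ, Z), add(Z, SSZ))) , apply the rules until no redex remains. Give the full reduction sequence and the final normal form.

Answer: normal form = S^5(Z)  (in 12 steps)

Reduction:
  start: add(mul(add(Z, Z), add(SSZ, SZ)), add(add(SSSZ, Z), add(Z, SSZ)))
  step 1: add(mul(Z, add(SSZ, SZ)), add(add(SSSZ, Z), add(Z, SSZ)))
  step 2: add(Z, add(add(SSSZ, Z), add(Z, SSZ)))
  step 3: add(add(SSSZ, Z), add(Z, SSZ))
  step 4: add(S(add(SSZ, Z)), add(Z, SSZ))
  step 5: S(add(add(SSZ, Z), add(Z, SSZ)))
  step 6: S(add(S(add(SZ, Z)), add(Z, SSZ)))
  step 7: S(S(add(add(SZ, Z), add(Z, SSZ))))
  step 8: S(S(add(S(add(Z, Z)), add(Z, SSZ))))
  step 9: S(S(S(add(add(Z, Z), add(Z, SSZ)))))
  step 10: S(S(S(add(Z, add(Z, SSZ)))))
  step 11: S(S(S(add(Z, SSZ))))
  step 12: S^5(Z)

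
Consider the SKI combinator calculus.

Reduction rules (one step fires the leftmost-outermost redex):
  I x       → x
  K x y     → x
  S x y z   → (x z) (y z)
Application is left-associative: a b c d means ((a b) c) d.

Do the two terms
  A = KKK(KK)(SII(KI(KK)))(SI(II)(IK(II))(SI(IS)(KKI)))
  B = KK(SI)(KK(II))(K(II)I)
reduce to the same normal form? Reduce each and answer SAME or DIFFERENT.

Term A:
  start: KKK(KK)(SII(KI(KK)))(SI(II)(IK(II))(SI(IS)(KKI)))
  step 1: K(KK)(SII(KI(KK)))(SI(II)(IK(II))(SI(IS)(KKI)))
  step 2: KK(SI(II)(IK(II))(SI(IS)(KKI)))
  step 3: K

Term B:
  start: KK(SI)(KK(II))(K(II)I)
  step 1: K(KK(II))(K(II)I)
  step 2: KK(II)
  step 3: K

Answer: SAME — A ⇓ K, B ⇓ K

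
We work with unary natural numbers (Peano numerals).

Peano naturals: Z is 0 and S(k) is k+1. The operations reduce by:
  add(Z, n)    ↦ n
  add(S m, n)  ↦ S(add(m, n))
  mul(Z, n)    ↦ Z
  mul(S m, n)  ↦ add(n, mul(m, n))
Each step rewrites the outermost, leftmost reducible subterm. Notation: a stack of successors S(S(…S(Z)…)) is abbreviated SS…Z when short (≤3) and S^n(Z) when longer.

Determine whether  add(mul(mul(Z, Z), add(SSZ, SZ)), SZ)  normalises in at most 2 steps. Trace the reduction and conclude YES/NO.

  start: add(mul(mul(Z, Z), add(SSZ, SZ)), SZ)
  →1  add(mul(Z, add(SSZ, SZ)), SZ)
  →2  add(Z, SZ)

Answer: NO — after 2 steps the term is add(Z, SZ), not yet normal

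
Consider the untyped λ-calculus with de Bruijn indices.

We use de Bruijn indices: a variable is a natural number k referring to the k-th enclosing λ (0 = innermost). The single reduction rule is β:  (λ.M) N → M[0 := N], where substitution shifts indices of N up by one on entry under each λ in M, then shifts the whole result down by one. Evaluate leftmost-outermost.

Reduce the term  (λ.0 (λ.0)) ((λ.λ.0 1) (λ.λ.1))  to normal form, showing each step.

Answer: normal form = λ.λ.1  (in 4 steps)

Working:
  start: (λ.0 (λ.0)) ((λ.λ.0 1) (λ.λ.1))
  →1  (λ.λ.0 1) (λ.λ.1) (λ.0)
  →2  (λ.0 (λ.λ.1)) (λ.0)
  →3  (λ.0) (λ.λ.1)
  →4  λ.λ.1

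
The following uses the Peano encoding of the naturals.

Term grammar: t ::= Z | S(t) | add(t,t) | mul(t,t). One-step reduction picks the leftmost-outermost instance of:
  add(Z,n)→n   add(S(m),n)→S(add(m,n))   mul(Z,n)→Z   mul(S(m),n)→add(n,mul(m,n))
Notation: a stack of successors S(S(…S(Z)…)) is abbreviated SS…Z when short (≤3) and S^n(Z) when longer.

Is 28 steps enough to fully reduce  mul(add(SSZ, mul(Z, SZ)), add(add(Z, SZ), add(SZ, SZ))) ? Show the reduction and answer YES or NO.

  start: mul(add(SSZ, mul(Z, SZ)), add(add(Z, SZ), add(SZ, SZ)))
  [1] mul(S(add(SZ, mul(Z, SZ))), add(add(Z, SZ), add(SZ, SZ)))
  [2] add(add(add(Z, SZ), add(SZ, SZ)), mul(add(SZ, mul(Z, SZ)), add(add(Z, SZ), add(SZ, SZ))))
  [3] add(add(SZ, add(SZ, SZ)), mul(add(SZ, mul(Z, SZ)), add(add(Z, SZ), add(SZ, SZ))))
  [4] add(S(add(Z, add(SZ, SZ))), mul(add(SZ, mul(Z, SZ)), add(add(Z, SZ), add(SZ, SZ))))
  [5] S(add(add(Z, add(SZ, SZ)), mul(add(SZ, mul(Z, SZ)), add(add(Z, SZ), add(SZ, SZ)))))
  [6] S(add(add(SZ, SZ), mul(add(SZ, mul(Z, SZ)), add(add(Z, SZ), add(SZ, SZ)))))
  [7] S(add(S(add(Z, SZ)), mul(add(SZ, mul(Z, SZ)), add(add(Z, SZ), add(SZ, SZ)))))
  [8] S(S(add(add(Z, SZ), mul(add(SZ, mul(Z, SZ)), add(add(Z, SZ), add(SZ, SZ))))))
  [9] S(S(add(SZ, mul(add(SZ, mul(Z, SZ)), add(add(Z, SZ), add(SZ, SZ))))))
  [10] S(S(S(add(Z, mul(add(SZ, mul(Z, SZ)), add(add(Z, SZ), add(SZ, SZ)))))))
  [11] S(S(S(mul(add(SZ, mul(Z, SZ)), add(add(Z, SZ), add(SZ, SZ))))))
  [12] S(S(S(mul(S(add(Z, mul(Z, SZ))), add(add(Z, SZ), add(SZ, SZ))))))
  [13] S(S(S(add(add(add(Z, SZ), add(SZ, SZ)), mul(add(Z, mul(Z, SZ)), add(add(Z, SZ), add(SZ, SZ)))))))
  [14] S(S(S(add(add(SZ, add(SZ, SZ)), mul(add(Z, mul(Z, SZ)), add(add(Z, SZ), add(SZ, SZ)))))))
  [15] S(S(S(add(S(add(Z, add(SZ, SZ))), mul(add(Z, mul(Z, SZ)), add(add(Z, SZ), add(SZ, SZ)))))))
  [16] S(S(S(S(add(add(Z, add(SZ, SZ)), mul(add(Z, mul(Z, SZ)), add(add(Z, SZ), add(SZ, SZ))))))))
  [17] S(S(S(S(add(add(SZ, SZ), mul(add(Z, mul(Z, SZ)), add(add(Z, SZ), add(SZ, SZ))))))))
  [18] S(S(S(S(add(S(add(Z, SZ)), mul(add(Z, mul(Z, SZ)), add(add(Z, SZ), add(SZ, SZ))))))))
  [19] S(S(S(S(S(add(add(Z, SZ), mul(add(Z, mul(Z, SZ)), add(add(Z, SZ), add(SZ, SZ)))))))))
  [20] S(S(S(S(S(add(SZ, mul(add(Z, mul(Z, SZ)), add(add(Z, SZ), add(SZ, SZ)))))))))
  [21] S(S(S(S(S(S(add(Z, mul(add(Z, mul(Z, SZ)), add(add(Z, SZ), add(SZ, SZ))))))))))
  [22] S(S(S(S(S(S(mul(add(Z, mul(Z, SZ)), add(add(Z, SZ), add(SZ, SZ)))))))))
  [23] S(S(S(S(S(S(mul(mul(Z, SZ), add(add(Z, SZ), add(SZ, SZ)))))))))
  [24] S(S(S(S(S(S(mul(Z, add(add(Z, SZ), add(SZ, SZ)))))))))
  [25] S^6(Z)

Answer: YES — reaches normal form S^6(Z) in 25 ≤ 28 steps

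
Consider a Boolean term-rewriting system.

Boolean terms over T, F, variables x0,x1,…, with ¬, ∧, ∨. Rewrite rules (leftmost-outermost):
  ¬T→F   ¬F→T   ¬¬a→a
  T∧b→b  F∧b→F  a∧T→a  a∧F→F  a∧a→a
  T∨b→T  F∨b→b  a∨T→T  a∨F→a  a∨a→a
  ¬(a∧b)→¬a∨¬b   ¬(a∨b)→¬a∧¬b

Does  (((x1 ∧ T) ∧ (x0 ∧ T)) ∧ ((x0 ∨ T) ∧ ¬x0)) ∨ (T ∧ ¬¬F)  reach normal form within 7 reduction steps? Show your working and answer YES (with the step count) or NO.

  start: (((x1 ∧ T) ∧ (x0 ∧ T)) ∧ ((x0 ∨ T) ∧ ¬x0)) ∨ (T ∧ ¬¬F)
  [1] ((x1 ∧ (x0 ∧ T)) ∧ ((x0 ∨ T) ∧ ¬x0)) ∨ (T ∧ ¬¬F)
  [2] ((x1 ∧ x0) ∧ ((x0 ∨ T) ∧ ¬x0)) ∨ (T ∧ ¬¬F)
  [3] ((x1 ∧ x0) ∧ (T ∧ ¬x0)) ∨ (T ∧ ¬¬F)
  [4] ((x1 ∧ x0) ∧ ¬x0) ∨ (T ∧ ¬¬F)
  [5] ((x1 ∧ x0) ∧ ¬x0) ∨ ¬¬F
  [6] ((x1 ∧ x0) ∧ ¬x0) ∨ F
  [7] (x1 ∧ x0) ∧ ¬x0

Answer: YES — reaches normal form (x1 ∧ x0) ∧ ¬x0 in 7 ≤ 7 steps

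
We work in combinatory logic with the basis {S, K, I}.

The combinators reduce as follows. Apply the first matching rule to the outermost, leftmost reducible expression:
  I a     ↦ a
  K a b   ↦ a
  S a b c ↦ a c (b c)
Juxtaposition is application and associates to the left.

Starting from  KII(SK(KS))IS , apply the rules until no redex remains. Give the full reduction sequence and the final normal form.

Answer: normal form = S  (in 5 steps)

Derivation:
  start: KII(SK(KS))IS
  [1] I(SK(KS))IS
  [2] SK(KS)IS
  [3] KI(KSI)S
  [4] IS
  [5] S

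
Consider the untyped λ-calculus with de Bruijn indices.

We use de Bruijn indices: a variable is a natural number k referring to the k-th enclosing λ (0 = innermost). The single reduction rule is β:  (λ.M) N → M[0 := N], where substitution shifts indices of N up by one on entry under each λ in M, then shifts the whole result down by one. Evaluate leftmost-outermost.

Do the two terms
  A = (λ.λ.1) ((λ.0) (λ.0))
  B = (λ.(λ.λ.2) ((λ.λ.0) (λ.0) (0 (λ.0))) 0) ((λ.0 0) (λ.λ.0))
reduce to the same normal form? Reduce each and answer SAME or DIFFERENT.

Answer: DIFFERENT — A ⇓ λ.λ.0, B ⇓ λ.0

Reduction:
Term A:
  start: (λ.λ.1) ((λ.0) (λ.0))
  →1  λ.(λ.0) (λ.0)
  →2  λ.λ.0

Term B:
  start: (λ.(λ.λ.2) ((λ.λ.0) (λ.0) (0 (λ.0))) 0) ((λ.0 0) (λ.λ.0))
  →1  (λ.λ.(λ.0 0) (λ.λ.0)) ((λ.λ.0) (λ.0) ((λ.0 0) (λ.λ.0) (λ.0))) ((λ.0 0) (λ.λ.0))
  →2  (λ.(λ.0 0) (λ.λ.0)) ((λ.0 0) (λ.λ.0))
  →3  (λ.0 0) (λ.λ.0)
  →4  (λ.λ.0) (λ.λ.0)
  →5  λ.0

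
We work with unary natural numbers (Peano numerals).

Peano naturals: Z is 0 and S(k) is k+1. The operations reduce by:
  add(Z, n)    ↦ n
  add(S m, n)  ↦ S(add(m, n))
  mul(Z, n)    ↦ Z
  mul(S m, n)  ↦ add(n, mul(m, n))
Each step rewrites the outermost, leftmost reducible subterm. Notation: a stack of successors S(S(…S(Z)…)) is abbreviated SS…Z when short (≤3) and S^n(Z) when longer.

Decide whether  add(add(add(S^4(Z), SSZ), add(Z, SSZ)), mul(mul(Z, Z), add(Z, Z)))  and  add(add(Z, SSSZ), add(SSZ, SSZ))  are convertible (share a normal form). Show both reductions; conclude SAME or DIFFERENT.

Term A:
  start: add(add(add(S^4(Z), SSZ), add(Z, SSZ)), mul(mul(Z, Z), add(Z, Z)))
  →1  add(add(S(add(SSSZ, SSZ)), add(Z, SSZ)), mul(mul(Z, Z), add(Z, Z)))
  →2  add(S(add(add(SSSZ, SSZ), add(Z, SSZ))), mul(mul(Z, Z), add(Z, Z)))
  →3  S(add(add(add(SSSZ, SSZ), add(Z, SSZ)), mul(mul(Z, Z), add(Z, Z))))
  →4  S(add(add(S(add(SSZ, SSZ)), add(Z, SSZ)), mul(mul(Z, Z), add(Z, Z))))
  →5  S(add(S(add(add(SSZ, SSZ), add(Z, SSZ))), mul(mul(Z, Z), add(Z, Z))))
  →6  S(S(add(add(add(SSZ, SSZ), add(Z, SSZ)), mul(mul(Z, Z), add(Z, Z)))))
  →7  S(S(add(add(S(add(SZ, SSZ)), add(Z, SSZ)), mul(mul(Z, Z), add(Z, Z)))))
  →8  S(S(add(S(add(add(SZ, SSZ), add(Z, SSZ))), mul(mul(Z, Z), add(Z, Z)))))
  →9  S(S(S(add(add(add(SZ, SSZ), add(Z, SSZ)), mul(mul(Z, Z), add(Z, Z))))))
  →10  S(S(S(add(add(S(add(Z, SSZ)), add(Z, SSZ)), mul(mul(Z, Z), add(Z, Z))))))
  →11  S(S(S(add(S(add(add(Z, SSZ), add(Z, SSZ))), mul(mul(Z, Z), add(Z, Z))))))
  →12  S(S(S(S(add(add(add(Z, SSZ), add(Z, SSZ)), mul(mul(Z, Z), add(Z, Z)))))))
  →13  S(S(S(S(add(add(SSZ, add(Z, SSZ)), mul(mul(Z, Z), add(Z, Z)))))))
  →14  S(S(S(S(add(S(add(SZ, add(Z, SSZ))), mul(mul(Z, Z), add(Z, Z)))))))
  →15  S(S(S(S(S(add(add(SZ, add(Z, SSZ)), mul(mul(Z, Z), add(Z, Z))))))))
  →16  S(S(S(S(S(add(S(add(Z, add(Z, SSZ))), mul(mul(Z, Z), add(Z, Z))))))))
  →17  S(S(S(S(S(S(add(add(Z, add(Z, SSZ)), mul(mul(Z, Z), add(Z, Z)))))))))
  →18  S(S(S(S(S(S(add(add(Z, SSZ), mul(mul(Z, Z), add(Z, Z)))))))))
  →19  S(S(S(S(S(S(add(SSZ, mul(mul(Z, Z), add(Z, Z)))))))))
  →20  S(S(S(S(S(S(S(add(SZ, mul(mul(Z, Z), add(Z, Z))))))))))
  →21  S(S(S(S(S(S(S(S(add(Z, mul(mul(Z, Z), add(Z, Z)))))))))))
  →22  S(S(S(S(S(S(S(S(mul(mul(Z, Z), add(Z, Z))))))))))
  →23  S(S(S(S(S(S(S(S(mul(Z, add(Z, Z))))))))))
  →24  S^8(Z)

Term B:
  start: add(add(Z, SSSZ), add(SSZ, SSZ))
  →1  add(SSSZ, add(SSZ, SSZ))
  →2  S(add(SSZ, add(SSZ, SSZ)))
  →3  S(S(add(SZ, add(SSZ, SSZ))))
  →4  S(S(S(add(Z, add(SSZ, SSZ)))))
  →5  S(S(S(add(SSZ, SSZ))))
  →6  S(S(S(S(add(SZ, SSZ)))))
  →7  S(S(S(S(S(add(Z, SSZ))))))
  →8  S^7(Z)

Answer: DIFFERENT — A ⇓ S^8(Z), B ⇓ S^7(Z)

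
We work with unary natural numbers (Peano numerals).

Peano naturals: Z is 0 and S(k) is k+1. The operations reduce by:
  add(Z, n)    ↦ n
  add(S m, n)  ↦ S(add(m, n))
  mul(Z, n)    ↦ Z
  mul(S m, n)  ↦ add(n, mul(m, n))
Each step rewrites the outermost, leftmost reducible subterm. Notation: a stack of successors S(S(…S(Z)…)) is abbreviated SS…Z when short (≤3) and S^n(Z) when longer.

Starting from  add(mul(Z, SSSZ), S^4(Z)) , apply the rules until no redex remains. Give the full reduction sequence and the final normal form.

Answer: normal form = S^4(Z)  (in 2 steps)

Reduction:
  start: add(mul(Z, SSSZ), S^4(Z))
  →1  add(Z, S^4(Z))
  →2  S^4(Z)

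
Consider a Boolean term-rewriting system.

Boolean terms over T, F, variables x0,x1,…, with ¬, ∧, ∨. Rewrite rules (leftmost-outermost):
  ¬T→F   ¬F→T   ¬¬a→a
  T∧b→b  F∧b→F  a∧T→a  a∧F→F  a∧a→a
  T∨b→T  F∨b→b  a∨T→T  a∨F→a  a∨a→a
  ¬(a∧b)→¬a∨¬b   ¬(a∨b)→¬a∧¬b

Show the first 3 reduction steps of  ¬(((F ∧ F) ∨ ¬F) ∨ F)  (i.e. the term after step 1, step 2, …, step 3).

  start: ¬(((F ∧ F) ∨ ¬F) ∨ F)
  step 1: ¬((F ∧ F) ∨ ¬F) ∧ ¬F
  step 2: (¬(F ∧ F) ∧ ¬¬F) ∧ ¬F
  step 3: ((¬F ∨ ¬F) ∧ ¬¬F) ∧ ¬F

Answer: after 3 steps: ((¬F ∨ ¬F) ∧ ¬¬F) ∧ ¬F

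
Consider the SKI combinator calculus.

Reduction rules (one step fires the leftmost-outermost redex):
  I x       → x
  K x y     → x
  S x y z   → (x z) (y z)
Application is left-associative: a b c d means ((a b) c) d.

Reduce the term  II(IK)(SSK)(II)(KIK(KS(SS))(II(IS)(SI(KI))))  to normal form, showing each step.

Answer: normal form = S(S(S(SI(KI))))(K(S(S(SI(KI)))))  (in 17 steps)

Working:
  start: II(IK)(SSK)(II)(KIK(KS(SS))(II(IS)(SI(KI))))
  step 1: I(IK)(SSK)(II)(KIK(KS(SS))(II(IS)(SI(KI))))
  step 2: IK(SSK)(II)(KIK(KS(SS))(II(IS)(SI(KI))))
  step 3: K(SSK)(II)(KIK(KS(SS))(II(IS)(SI(KI))))
  step 4: SSK(KIK(KS(SS))(II(IS)(SI(KI))))
  step 5: S(KIK(KS(SS))(II(IS)(SI(KI))))(K(KIK(KS(SS))(II(IS)(SI(KI)))))
  step 6: S(I(KS(SS))(II(IS)(SI(KI))))(K(KIK(KS(SS))(II(IS)(SI(KI)))))
  step 7: S(KS(SS)(II(IS)(SI(KI))))(K(KIK(KS(SS))(II(IS)(SI(KI)))))
  step 8: S(S(II(IS)(SI(KI))))(K(KIK(KS(SS))(II(IS)(SI(KI)))))
  step 9: S(S(I(IS)(SI(KI))))(K(KIK(KS(SS))(II(IS)(SI(KI)))))
  step 10: S(S(IS(SI(KI))))(K(KIK(KS(SS))(II(IS)(SI(KI)))))
  step 11: S(S(S(SI(KI))))(K(KIK(KS(SS))(II(IS)(SI(KI)))))
  step 12: S(S(S(SI(KI))))(K(I(KS(SS))(II(IS)(SI(KI)))))
  step 13: S(S(S(SI(KI))))(K(KS(SS)(II(IS)(SI(KI)))))
  step 14: S(S(S(SI(KI))))(K(S(II(IS)(SI(KI)))))
  step 15: S(S(S(SI(KI))))(K(S(I(IS)(SI(KI)))))
  step 16: S(S(S(SI(KI))))(K(S(IS(SI(KI)))))
  step 17: S(S(S(SI(KI))))(K(S(S(SI(KI)))))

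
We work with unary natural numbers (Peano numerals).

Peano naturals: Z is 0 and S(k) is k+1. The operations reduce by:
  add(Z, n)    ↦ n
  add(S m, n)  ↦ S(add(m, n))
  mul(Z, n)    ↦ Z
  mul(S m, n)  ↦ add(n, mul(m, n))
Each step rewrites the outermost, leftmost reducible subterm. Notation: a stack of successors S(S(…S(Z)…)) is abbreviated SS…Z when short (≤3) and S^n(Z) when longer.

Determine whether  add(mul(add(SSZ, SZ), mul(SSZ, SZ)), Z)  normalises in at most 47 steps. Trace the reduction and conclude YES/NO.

Answer: YES — reaches normal form S^6(Z) in 44 ≤ 47 steps

Derivation:
  start: add(mul(add(SSZ, SZ), mul(SSZ, SZ)), Z)
  →1  add(mul(S(add(SZ, SZ)), mul(SSZ, SZ)), Z)
  →2  add(add(mul(SSZ, SZ), mul(add(SZ, SZ), mul(SSZ, SZ))), Z)
  →3  add(add(add(SZ, mul(SZ, SZ)), mul(add(SZ, SZ), mul(SSZ, SZ))), Z)
  →4  add(add(S(add(Z, mul(SZ, SZ))), mul(add(SZ, SZ), mul(SSZ, SZ))), Z)
  →5  add(S(add(add(Z, mul(SZ, SZ)), mul(add(SZ, SZ), mul(SSZ, SZ)))), Z)
  →6  S(add(add(add(Z, mul(SZ, SZ)), mul(add(SZ, SZ), mul(SSZ, SZ))), Z))
  →7  S(add(add(mul(SZ, SZ), mul(add(SZ, SZ), mul(SSZ, SZ))), Z))
  →8  S(add(add(add(SZ, mul(Z, SZ)), mul(add(SZ, SZ), mul(SSZ, SZ))), Z))
  →9  S(add(add(S(add(Z, mul(Z, SZ))), mul(add(SZ, SZ), mul(SSZ, SZ))), Z))
  →10  S(add(S(add(add(Z, mul(Z, SZ)), mul(add(SZ, SZ), mul(SSZ, SZ)))), Z))
  →11  S(S(add(add(add(Z, mul(Z, SZ)), mul(add(SZ, SZ), mul(SSZ, SZ))), Z)))
  →12  S(S(add(add(mul(Z, SZ), mul(add(SZ, SZ), mul(SSZ, SZ))), Z)))
  →13  S(S(add(add(Z, mul(add(SZ, SZ), mul(SSZ, SZ))), Z)))
  →14  S(S(add(mul(add(SZ, SZ), mul(SSZ, SZ)), Z)))
  →15  S(S(add(mul(S(add(Z, SZ)), mul(SSZ, SZ)), Z)))
  →16  S(S(add(add(mul(SSZ, SZ), mul(add(Z, SZ), mul(SSZ, SZ))), Z)))
  →17  S(S(add(add(add(SZ, mul(SZ, SZ)), mul(add(Z, SZ), mul(SSZ, SZ))), Z)))
  →18  S(S(add(add(S(add(Z, mul(SZ, SZ))), mul(add(Z, SZ), mul(SSZ, SZ))), Z)))
  →19  S(S(add(S(add(add(Z, mul(SZ, SZ)), mul(add(Z, SZ), mul(SSZ, SZ)))), Z)))
  →20  S(S(S(add(add(add(Z, mul(SZ, SZ)), mul(add(Z, SZ), mul(SSZ, SZ))), Z))))
  →21  S(S(S(add(add(mul(SZ, SZ), mul(add(Z, SZ), mul(SSZ, SZ))), Z))))
  →22  S(S(S(add(add(add(SZ, mul(Z, SZ)), mul(add(Z, SZ), mul(SSZ, SZ))), Z))))
  →23  S(S(S(add(add(S(add(Z, mul(Z, SZ))), mul(add(Z, SZ), mul(SSZ, SZ))), Z))))
  →24  S(S(S(add(S(add(add(Z, mul(Z, SZ)), mul(add(Z, SZ), mul(SSZ, SZ)))), Z))))
  →25  S(S(S(S(add(add(add(Z, mul(Z, SZ)), mul(add(Z, SZ), mul(SSZ, SZ))), Z)))))
  →26  S(S(S(S(add(add(mul(Z, SZ), mul(add(Z, SZ), mul(SSZ, SZ))), Z)))))
  →27  S(S(S(S(add(add(Z, mul(add(Z, SZ), mul(SSZ, SZ))), Z)))))
  →28  S(S(S(S(add(mul(add(Z, SZ), mul(SSZ, SZ)), Z)))))
  →29  S(S(S(S(add(mul(SZ, mul(SSZ, SZ)), Z)))))
  →30  S(S(S(S(add(add(mul(SSZ, SZ), mul(Z, mul(SSZ, SZ))), Z)))))
  →31  S(S(S(S(add(add(add(SZ, mul(SZ, SZ)), mul(Z, mul(SSZ, SZ))), Z)))))
  →32  S(S(S(S(add(add(S(add(Z, mul(SZ, SZ))), mul(Z, mul(SSZ, SZ))), Z)))))
  →33  S(S(S(S(add(S(add(add(Z, mul(SZ, SZ)), mul(Z, mul(SSZ, SZ)))), Z)))))
  →34  S(S(S(S(S(add(add(add(Z, mul(SZ, SZ)), mul(Z, mul(SSZ, SZ))), Z))))))
  →35  S(S(S(S(S(add(add(mul(SZ, SZ), mul(Z, mul(SSZ, SZ))), Z))))))
  →36  S(S(S(S(S(add(add(add(SZ, mul(Z, SZ)), mul(Z, mul(SSZ, SZ))), Z))))))
  →37  S(S(S(S(S(add(add(S(add(Z, mul(Z, SZ))), mul(Z, mul(SSZ, SZ))), Z))))))
  →38  S(S(S(S(S(add(S(add(add(Z, mul(Z, SZ)), mul(Z, mul(SSZ, SZ)))), Z))))))
  →39  S(S(S(S(S(S(add(add(add(Z, mul(Z, SZ)), mul(Z, mul(SSZ, SZ))), Z)))))))
  →40  S(S(S(S(S(S(add(add(mul(Z, SZ), mul(Z, mul(SSZ, SZ))), Z)))))))
  →41  S(S(S(S(S(S(add(add(Z, mul(Z, mul(SSZ, SZ))), Z)))))))
  →42  S(S(S(S(S(S(add(mul(Z, mul(SSZ, SZ)), Z)))))))
  →43  S(S(S(S(S(S(add(Z, Z)))))))
  →44  S^6(Z)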